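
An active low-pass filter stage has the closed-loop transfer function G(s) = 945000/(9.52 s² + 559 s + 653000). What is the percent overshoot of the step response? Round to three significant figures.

%OS ≈ 70.2%

Dividing through by 9.52: denominator becomes s² + 58.72 s + 68590.
So ω_n = √68590 = 262 rad/s and ζ = 58.72/(2·262) = 0.112.
Overshoot: exp(−π·0.112/√(1−0.112²)) = 0.702, i.e. 70.2%.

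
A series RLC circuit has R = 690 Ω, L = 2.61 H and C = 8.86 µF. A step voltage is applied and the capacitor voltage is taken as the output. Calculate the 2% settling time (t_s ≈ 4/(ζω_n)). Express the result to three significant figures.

For a series RLC circuit (capacitor voltage as output), ω_n = 1/√(LC) = 1/√(2.61 H · 8.86 µF) = 208 rad/s.
ζ = (R/2)·√(C/L) = (690/2)·√(8.86 µF/2.61 H) = 0.636.
t_s ≈ 4/(ζω_n) = 0.0303 s.

t_s ≈ 0.0303 s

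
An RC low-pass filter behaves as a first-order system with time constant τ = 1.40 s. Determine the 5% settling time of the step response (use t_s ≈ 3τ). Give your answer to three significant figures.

t_s ≈ 4.20 s

t_s ≈ 3τ = 4.20 s.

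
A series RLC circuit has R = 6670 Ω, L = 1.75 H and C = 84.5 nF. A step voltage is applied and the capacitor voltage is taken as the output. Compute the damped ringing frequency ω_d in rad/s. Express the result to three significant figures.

ω_d ≈ 1770 rad/s

For a series RLC circuit (capacitor voltage as output), ω_n = 1/√(LC) = 1/√(1.75 H · 84.5 nF) = 2600 rad/s.
ζ = (R/2)·√(C/L) = (6670/2)·√(84.5 nF/1.75 H) = 0.733.
ω_d = 2600·√(1 − 0.733²) = 1770 rad/s.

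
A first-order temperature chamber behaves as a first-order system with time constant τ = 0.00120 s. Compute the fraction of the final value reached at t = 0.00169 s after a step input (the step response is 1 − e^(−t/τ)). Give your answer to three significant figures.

y/y_∞ ≈ 0.755

y(t)/y_∞ = 1 − e^(−t/τ) = 1 − e^(−0.00169/0.00120) = 1 − e^(−1.41) = 0.755.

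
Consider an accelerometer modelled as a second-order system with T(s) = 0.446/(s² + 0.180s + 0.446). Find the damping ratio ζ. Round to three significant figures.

ζ ≈ 0.135

Comparing the denominator to s² + 2ζω_n s + ω_n²: ω_n = √0.446 = 0.668 rad/s, and 2ζω_n = 0.180 so ζ = 0.180/(2·0.668) = 0.135.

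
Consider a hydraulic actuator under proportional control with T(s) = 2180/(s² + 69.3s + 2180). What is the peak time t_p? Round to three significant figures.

Matching coefficients with s² + 2ζω_n s + ω_n² gives ω_n² = 2180 ⇒ ω_n = 46.7 rad/s, and ζ = 69.3/(2ω_n) = 0.742.
ω_d = ω_n√(1−ζ²) = 31.3 rad/s. Then t_p = π/ω_d = 0.100 s.

t_p ≈ 0.100 s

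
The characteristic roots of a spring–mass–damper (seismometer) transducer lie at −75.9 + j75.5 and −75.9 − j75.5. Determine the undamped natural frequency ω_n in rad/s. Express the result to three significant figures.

|pole| = ω_n = √(75.9² + 75.5²) = 107 rad/s; ζ = cos θ = σ/ω_n = 0.709.

ω_n ≈ 107 rad/s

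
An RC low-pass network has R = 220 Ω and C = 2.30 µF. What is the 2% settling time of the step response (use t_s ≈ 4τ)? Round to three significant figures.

t_s ≈ 0.00202 s

τ = RC = 220 × 2.30 µF = 0.000506 s.
t_s ≈ 4τ = 0.00202 s.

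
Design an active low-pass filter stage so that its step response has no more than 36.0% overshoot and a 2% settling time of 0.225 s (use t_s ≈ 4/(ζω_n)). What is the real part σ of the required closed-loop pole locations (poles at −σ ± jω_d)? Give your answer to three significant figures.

The settling-time spec alone fixes σ = ζω_n = 4/t_s = 4/0.225 = 17.8.
(Overshoot then fixes ζ = 0.309 and hence ω_d = σ·√(1−ζ²)/ζ = 54.7 rad/s.)

σ ≈ 17.8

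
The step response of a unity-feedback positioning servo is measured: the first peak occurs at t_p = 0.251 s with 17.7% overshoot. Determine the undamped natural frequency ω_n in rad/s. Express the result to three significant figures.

ω_n ≈ 14.3 rad/s

ζ from %OS: ζ = |ln 0.177|/√(π²+ln²0.177) = 0.483.
t_p = π/ω_d ⇒ ω_d = 12.5 rad/s; then ω_n = ω_d/√(1−ζ²) = 14.3 rad/s.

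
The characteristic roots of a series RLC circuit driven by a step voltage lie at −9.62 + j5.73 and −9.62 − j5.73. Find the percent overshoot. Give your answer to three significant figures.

%OS ≈ 0.512%

|pole| = ω_n = √(9.62² + 5.73²) = 11.2 rad/s; ζ = cos θ = σ/ω_n = 0.859.
%OS = 100·exp(−πζ/√(1−ζ²)) = 0.512%.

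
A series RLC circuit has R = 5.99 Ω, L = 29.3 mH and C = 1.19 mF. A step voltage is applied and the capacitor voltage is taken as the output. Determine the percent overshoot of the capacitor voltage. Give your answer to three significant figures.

For a series RLC circuit (capacitor voltage as output), ω_n = 1/√(LC) = 1/√(29.3 mH · 1.19 mF) = 169 rad/s.
ζ = (R/2)·√(C/L) = (5.99/2)·√(1.19 mF/29.3 mH) = 0.604.
Overshoot: exp(−π·0.604/√(1−0.604²)) = 0.0927, i.e. 9.27%.

%OS ≈ 9.27%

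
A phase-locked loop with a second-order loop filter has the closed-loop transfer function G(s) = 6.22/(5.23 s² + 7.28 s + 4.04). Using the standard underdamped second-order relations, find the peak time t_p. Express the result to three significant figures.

t_p ≈ 5.85 s

Dividing through by 5.23: denominator becomes s² + 1.392 s + 0.7725.
So ω_n = √0.7725 = 0.879 rad/s and ζ = 1.392/(2·0.879) = 0.792.
ω_d = ω_n√(1−ζ²) = 0.537 rad/s. t_p = π/ω_d = 5.85 s.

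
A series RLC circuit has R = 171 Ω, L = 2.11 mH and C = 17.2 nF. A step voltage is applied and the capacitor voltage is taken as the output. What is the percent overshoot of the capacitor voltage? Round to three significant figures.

For a series RLC circuit (capacitor voltage as output), ω_n = 1/√(LC) = 1/√(2.11 mH · 17.2 nF) = 166000 rad/s.
ζ = (R/2)·√(C/L) = (171/2)·√(17.2 nF/2.11 mH) = 0.244.
Overshoot: exp(−π·0.244/√(1−0.244²)) = 0.453, i.e. 45.3%.

%OS ≈ 45.3%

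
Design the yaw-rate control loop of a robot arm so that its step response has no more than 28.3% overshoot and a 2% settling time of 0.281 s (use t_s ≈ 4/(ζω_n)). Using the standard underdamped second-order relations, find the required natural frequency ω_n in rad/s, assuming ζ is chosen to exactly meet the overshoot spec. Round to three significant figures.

ω_n ≈ 38.2 rad/s

From %OS = 100·exp(−πζ/√(1−ζ²)), invert to get ζ = −ln(OS)/√(π² + ln²(OS)) with OS = 0.283.
−ln 0.283 = 1.262, so ζ = 1.262/√(π² + 1.593) = 0.373.
From t_s ≈ 4/(ζω_n): ω_n = 4/(ζ·t_s) = 4/(0.373·0.281) = 38.2 rad/s.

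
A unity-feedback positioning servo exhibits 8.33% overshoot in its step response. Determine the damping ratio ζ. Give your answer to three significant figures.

ζ = −ln(OS)/√(π² + (ln OS)²). With OS = 0.0833, ln OS = −2.485 and ζ = 2.485/4.006 = 0.620.

ζ ≈ 0.620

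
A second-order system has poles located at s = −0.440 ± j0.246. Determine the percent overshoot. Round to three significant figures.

The poles are at −σ ± jω_d with σ = 0.440 and ω_d = 0.246, so ω_n = √(σ²+ω_d²) = 0.504 rad/s and ζ = σ/ω_n = 0.873.
%OS = 100 e^{−πζ/√(1−ζ²)} with ζ = 0.873 gives 0.363%.

%OS ≈ 0.363%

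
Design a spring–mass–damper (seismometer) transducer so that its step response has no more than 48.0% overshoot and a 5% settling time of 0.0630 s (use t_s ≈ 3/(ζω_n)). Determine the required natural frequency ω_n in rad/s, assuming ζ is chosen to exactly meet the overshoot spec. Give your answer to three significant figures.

Inverting the overshoot relation: ζ = |ln 0.480|/√(π² + ln²0.480) = 0.228.
From t_s ≈ 3/(ζω_n): ω_n = 3/(ζ·t_s) = 3/(0.228·0.0630) = 209 rad/s.

ω_n ≈ 209 rad/s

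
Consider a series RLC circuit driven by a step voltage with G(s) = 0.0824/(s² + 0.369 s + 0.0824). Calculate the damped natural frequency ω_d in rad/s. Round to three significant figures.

ω_d ≈ 0.220 rad/s

ω_n = √0.0824 = 0.287 rad/s; ζ = 0.369/(2·0.287) = 0.643.
ω_d = ω_n√(1−ζ²) = 0.220 rad/s.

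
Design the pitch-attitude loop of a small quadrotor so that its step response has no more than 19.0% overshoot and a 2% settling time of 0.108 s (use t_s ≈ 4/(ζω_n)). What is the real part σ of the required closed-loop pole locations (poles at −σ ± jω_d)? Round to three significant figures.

σ ≈ 37.0

The settling-time spec alone fixes σ = ζω_n = 4/t_s = 4/0.108 = 37.0.
(Overshoot then fixes ζ = 0.467 and hence ω_d = σ·√(1−ζ²)/ζ = 70.1 rad/s.)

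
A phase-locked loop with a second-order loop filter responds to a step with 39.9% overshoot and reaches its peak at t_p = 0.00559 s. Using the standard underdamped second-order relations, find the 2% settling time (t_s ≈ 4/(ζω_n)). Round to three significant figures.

t_s ≈ 0.0243 s

From the overshoot, ζ = −ln(OS)/√(π²+ln²(OS)) = 0.281.
t_p = π/ω_d ⇒ ω_d = 562 rad/s; then ω_n = ω_d/√(1−ζ²) = 586 rad/s.
t_s ≈ 4/(ζω_n) = 4/(0.281·586) = 0.0243 s.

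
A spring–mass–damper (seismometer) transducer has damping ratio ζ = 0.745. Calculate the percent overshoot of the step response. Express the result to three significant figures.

For an underdamped second-order system, %OS = 100·exp(−πζ/√(1−ζ²)).
πζ/√(1−ζ²) = π·0.745/√(1−0.555) = 3.509, so %OS = 100·e^(−3.509) = 2.99%.

%OS ≈ 2.99%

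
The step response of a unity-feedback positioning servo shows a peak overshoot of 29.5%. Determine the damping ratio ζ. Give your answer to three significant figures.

ζ = −ln(OS)/√(π² + (ln OS)²). With OS = 0.295, ln OS = −1.221 and ζ = 1.221/3.370 = 0.362.

ζ ≈ 0.362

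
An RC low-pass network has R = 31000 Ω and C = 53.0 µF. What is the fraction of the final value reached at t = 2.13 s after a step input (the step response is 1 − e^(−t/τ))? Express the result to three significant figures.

τ = RC = 31000 × 53.0 µF = 1.64 s.
y(t)/y_∞ = 1 − e^(−t/τ) = 1 − e^(−2.13/1.64) = 1 − e^(−1.30) = 0.726.

y/y_∞ ≈ 0.726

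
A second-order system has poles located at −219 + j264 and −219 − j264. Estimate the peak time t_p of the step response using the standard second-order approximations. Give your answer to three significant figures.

t_p ≈ 0.0119 s

t_p = π/ω_d with ω_d = 264 (the imaginary part), so t_p = 0.0119 s.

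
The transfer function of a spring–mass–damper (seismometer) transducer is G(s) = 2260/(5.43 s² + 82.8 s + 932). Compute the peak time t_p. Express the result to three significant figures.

Dividing through by 5.43: denominator becomes s² + 15.25 s + 171.6.
So ω_n = √171.6 = 13.1 rad/s and ζ = 15.25/(2·13.1) = 0.582.
The damped frequency ω_d = ω_n√(1−ζ²) = 10.7 rad/s. t_p = π/ω_d = 0.295 s.

t_p ≈ 0.295 s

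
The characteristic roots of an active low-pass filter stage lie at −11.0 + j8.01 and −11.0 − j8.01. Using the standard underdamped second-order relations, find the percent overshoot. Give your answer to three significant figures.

%OS ≈ 1.34%

The poles are at −σ ± jω_d with σ = 11.0 and ω_d = 8.01, so ω_n = √(σ²+ω_d²) = 13.6 rad/s and ζ = σ/ω_n = 0.808.
Overshoot: exp(−π·0.808/√(1−0.808²)) = 0.0134, i.e. 1.34%.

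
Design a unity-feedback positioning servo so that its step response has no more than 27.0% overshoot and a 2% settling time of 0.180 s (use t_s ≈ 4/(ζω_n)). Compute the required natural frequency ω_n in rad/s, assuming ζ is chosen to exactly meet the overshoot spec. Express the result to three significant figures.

ω_n ≈ 57.8 rad/s

From %OS = 100·exp(−πζ/√(1−ζ²)), invert to get ζ = −ln(OS)/√(π² + ln²(OS)) with OS = 0.270.
−ln 0.270 = 1.309, so ζ = 1.309/√(π² + 1.714) = 0.385.
From t_s ≈ 4/(ζω_n): ω_n = 4/(ζ·t_s) = 4/(0.385·0.180) = 57.8 rad/s.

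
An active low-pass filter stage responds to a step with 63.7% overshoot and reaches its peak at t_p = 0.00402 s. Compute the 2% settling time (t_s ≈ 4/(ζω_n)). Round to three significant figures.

The overshoot fixes ζ = −ln(OS)/√(π²+ln²(OS)) = 0.142.
t_p = π/ω_d ⇒ ω_d = 781 rad/s; then ω_n = ω_d/√(1−ζ²) = 790 rad/s.
t_s ≈ 4/(ζω_n) = 4/(0.142·790) = 0.0357 s.

t_s ≈ 0.0357 s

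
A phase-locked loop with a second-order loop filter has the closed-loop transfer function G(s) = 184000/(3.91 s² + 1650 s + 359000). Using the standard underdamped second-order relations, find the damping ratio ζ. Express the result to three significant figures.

ζ ≈ 0.696

Dividing through by 3.91: denominator becomes s² + 422.0 s + 91820.
So ω_n = √91820 = 303 rad/s and ζ = 422.0/(2·303) = 0.696.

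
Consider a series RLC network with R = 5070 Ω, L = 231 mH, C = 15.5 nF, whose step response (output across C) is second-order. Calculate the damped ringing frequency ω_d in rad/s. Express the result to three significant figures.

For a series RLC circuit (capacitor voltage as output), ω_n = 1/√(LC) = 1/√(231 mH · 15.5 nF) = 16700 rad/s.
ζ = (R/2)·√(C/L) = (5070/2)·√(15.5 nF/231 mH) = 0.657.
The damped frequency ω_d = ω_n√(1−ζ²) = 12600 rad/s.

ω_d ≈ 12600 rad/s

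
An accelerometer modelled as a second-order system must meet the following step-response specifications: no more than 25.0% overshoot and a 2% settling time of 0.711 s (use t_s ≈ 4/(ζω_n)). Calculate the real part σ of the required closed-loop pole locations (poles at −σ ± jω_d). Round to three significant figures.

The settling-time spec alone fixes σ = ζω_n = 4/t_s = 4/0.711 = 5.63.
(Overshoot then fixes ζ = 0.404 and hence ω_d = σ·√(1−ζ²)/ζ = 12.7 rad/s.)

σ ≈ 5.63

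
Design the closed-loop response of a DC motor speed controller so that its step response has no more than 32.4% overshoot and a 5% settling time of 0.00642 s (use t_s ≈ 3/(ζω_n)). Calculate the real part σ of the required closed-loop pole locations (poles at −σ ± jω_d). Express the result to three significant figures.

The settling-time spec alone fixes σ = ζω_n = 3/t_s = 3/0.00642 = 467.
(Overshoot then fixes ζ = 0.338 and hence ω_d = σ·√(1−ζ²)/ζ = 1300 rad/s.)

σ ≈ 467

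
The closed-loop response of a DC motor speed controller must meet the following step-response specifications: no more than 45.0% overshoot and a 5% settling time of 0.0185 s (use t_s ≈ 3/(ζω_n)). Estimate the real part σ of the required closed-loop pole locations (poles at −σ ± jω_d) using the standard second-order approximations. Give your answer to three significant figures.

The settling-time spec alone fixes σ = ζω_n = 3/t_s = 3/0.0185 = 162.
(Overshoot then fixes ζ = 0.246 and hence ω_d = σ·√(1−ζ²)/ζ = 638 rad/s.)

σ ≈ 162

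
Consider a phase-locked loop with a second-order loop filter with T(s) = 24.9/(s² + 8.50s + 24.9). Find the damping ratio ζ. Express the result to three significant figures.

Matching coefficients with s² + 2ζω_n s + ω_n² gives ω_n² = 24.9 ⇒ ω_n = 4.99 rad/s, and ζ = 8.50/(2ω_n) = 0.852.

ζ ≈ 0.852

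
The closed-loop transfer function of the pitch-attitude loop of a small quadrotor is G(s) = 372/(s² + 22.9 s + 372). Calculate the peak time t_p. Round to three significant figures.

ω_n = √372 = 19.3 rad/s; ζ = 22.9/(2·19.3) = 0.594.
The damped frequency ω_d = ω_n√(1−ζ²) = 15.5 rad/s. Then t_p = π/ω_d = 0.202 s.

t_p ≈ 0.202 s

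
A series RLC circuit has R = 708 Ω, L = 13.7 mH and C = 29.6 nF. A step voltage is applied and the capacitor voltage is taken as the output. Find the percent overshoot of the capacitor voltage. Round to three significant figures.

%OS ≈ 14.7%

For a series RLC circuit (capacitor voltage as output), ω_n = 1/√(LC) = 1/√(13.7 mH · 29.6 nF) = 49700 rad/s.
ζ = (R/2)·√(C/L) = (708/2)·√(29.6 nF/13.7 mH) = 0.520.
Overshoot: exp(−π·0.520/√(1−0.520²)) = 0.147, i.e. 14.7%.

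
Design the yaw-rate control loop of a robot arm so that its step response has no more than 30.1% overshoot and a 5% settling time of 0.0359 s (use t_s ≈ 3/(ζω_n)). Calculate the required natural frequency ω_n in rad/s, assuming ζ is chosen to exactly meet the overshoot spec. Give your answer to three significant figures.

ω_n ≈ 234 rad/s

From %OS = 100·exp(−πζ/√(1−ζ²)), invert to get ζ = −ln(OS)/√(π² + ln²(OS)) with OS = 0.301.
−ln 0.301 = 1.201, so ζ = 1.201/√(π² + 1.442) = 0.357.
From t_s ≈ 3/(ζω_n): ω_n = 3/(ζ·t_s) = 3/(0.357·0.0359) = 234 rad/s.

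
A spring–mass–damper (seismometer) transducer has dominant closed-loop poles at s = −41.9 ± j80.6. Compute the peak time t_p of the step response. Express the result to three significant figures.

t_p = π/ω_d with ω_d = 80.6 (the imaginary part), so t_p = 0.0390 s.

t_p ≈ 0.0390 s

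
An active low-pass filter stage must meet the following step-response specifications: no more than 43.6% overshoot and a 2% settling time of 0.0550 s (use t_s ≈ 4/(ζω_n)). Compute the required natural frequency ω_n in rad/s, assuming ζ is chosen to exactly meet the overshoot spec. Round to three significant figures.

ω_n ≈ 285 rad/s

ζ = −ln(OS)/√(π² + (ln OS)²). With OS = 0.436, ln OS = −0.8301 and ζ = 0.8301/3.249 = 0.255.
From t_s ≈ 4/(ζω_n): ω_n = 4/(ζ·t_s) = 4/(0.255·0.0550) = 285 rad/s.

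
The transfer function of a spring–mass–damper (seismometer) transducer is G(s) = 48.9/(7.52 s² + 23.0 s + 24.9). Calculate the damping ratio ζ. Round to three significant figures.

Dividing through by 7.52: denominator becomes s² + 3.059 s + 3.311.
So ω_n = √3.311 = 1.82 rad/s and ζ = 3.059/(2·1.82) = 0.840.

ζ ≈ 0.840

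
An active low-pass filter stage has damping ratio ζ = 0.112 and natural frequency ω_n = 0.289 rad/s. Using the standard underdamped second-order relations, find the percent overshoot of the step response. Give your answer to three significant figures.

For an underdamped second-order system, %OS = 100·exp(−πζ/√(1−ζ²)).
πζ/√(1−ζ²) = π·0.112/√(1−0.0125) = 0.3541, so %OS = 100·e^(−0.3541) = 70.2%.

%OS ≈ 70.2%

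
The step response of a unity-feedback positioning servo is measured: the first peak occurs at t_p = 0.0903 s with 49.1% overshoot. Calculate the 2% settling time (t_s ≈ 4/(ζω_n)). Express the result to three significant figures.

ζ from %OS: ζ = |ln 0.491|/√(π²+ln²0.491) = 0.221.
From t_p = π/ω_d, ω_d = π/0.0903 = 34.8 rad/s, so ω_n = ω_d/√(1−ζ²) = 35.7 rad/s.
t_s ≈ 4/(ζω_n) = 4/(0.221·35.7) = 0.508 s.

t_s ≈ 0.508 s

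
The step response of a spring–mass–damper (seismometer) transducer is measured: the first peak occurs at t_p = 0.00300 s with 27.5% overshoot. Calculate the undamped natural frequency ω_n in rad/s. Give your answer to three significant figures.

ω_n ≈ 1130 rad/s

The overshoot fixes ζ = −ln(OS)/√(π²+ln²(OS)) = 0.380.
From t_p = π/ω_d, ω_d = π/0.00300 = 1050 rad/s, so ω_n = ω_d/√(1−ζ²) = 1130 rad/s.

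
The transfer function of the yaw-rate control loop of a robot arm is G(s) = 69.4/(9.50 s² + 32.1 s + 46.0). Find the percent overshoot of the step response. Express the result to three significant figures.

Dividing through by 9.50: denominator becomes s² + 3.379 s + 4.842.
So ω_n = √4.842 = 2.20 rad/s and ζ = 3.379/(2·2.20) = 0.768.
%OS = 100·exp(−πζ/√(1−ζ²)) = 2.32%.

%OS ≈ 2.32%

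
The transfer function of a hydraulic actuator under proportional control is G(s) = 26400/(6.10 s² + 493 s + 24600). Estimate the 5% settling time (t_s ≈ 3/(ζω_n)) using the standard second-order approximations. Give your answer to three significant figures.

t_s ≈ 0.0742 s

Dividing through by 6.10: denominator becomes s² + 80.82 s + 4033.
So ω_n = √4033 = 63.5 rad/s and ζ = 80.82/(2·63.5) = 0.636.
t_s ≈ 3/(ζω_n) = 0.0742 s.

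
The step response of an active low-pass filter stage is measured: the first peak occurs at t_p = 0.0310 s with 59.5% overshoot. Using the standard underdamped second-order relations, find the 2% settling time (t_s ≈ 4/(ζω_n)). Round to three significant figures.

t_s ≈ 0.239 s

From the overshoot, ζ = −ln(OS)/√(π²+ln²(OS)) = 0.163.
From t_p = π/ω_d, ω_d = π/0.0310 = 101 rad/s, so ω_n = ω_d/√(1−ζ²) = 103 rad/s.
t_s ≈ 4/(ζω_n) = 4/(0.163·103) = 0.239 s.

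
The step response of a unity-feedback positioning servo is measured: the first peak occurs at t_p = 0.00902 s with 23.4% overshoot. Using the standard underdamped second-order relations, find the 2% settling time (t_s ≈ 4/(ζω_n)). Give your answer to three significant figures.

t_s ≈ 0.0248 s

The overshoot fixes ζ = −ln(OS)/√(π²+ln²(OS)) = 0.420.
t_p = π/ω_d ⇒ ω_d = 348 rad/s; then ω_n = ω_d/√(1−ζ²) = 384 rad/s.
t_s ≈ 4/(ζω_n) = 4/(0.420·384) = 0.0248 s.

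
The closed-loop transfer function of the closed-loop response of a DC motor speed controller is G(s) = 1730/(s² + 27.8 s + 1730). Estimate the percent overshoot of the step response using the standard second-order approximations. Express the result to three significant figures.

Matching coefficients with s² + 2ζω_n s + ω_n² gives ω_n² = 1730 ⇒ ω_n = 41.6 rad/s, and ζ = 27.8/(2ω_n) = 0.334.
%OS = 100·exp(−πζ/√(1−ζ²)) = 32.8%.

%OS ≈ 32.8%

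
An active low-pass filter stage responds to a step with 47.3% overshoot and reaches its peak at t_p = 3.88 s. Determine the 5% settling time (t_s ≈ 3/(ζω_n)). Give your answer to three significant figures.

t_s ≈ 15.5 s

From the overshoot, ζ = −ln(OS)/√(π²+ln²(OS)) = 0.232.
t_p = π/ω_d ⇒ ω_d = 0.810 rad/s; then ω_n = ω_d/√(1−ζ²) = 0.832 rad/s.
t_s ≈ 3/(ζω_n) = 3/(0.232·0.832) = 15.5 s.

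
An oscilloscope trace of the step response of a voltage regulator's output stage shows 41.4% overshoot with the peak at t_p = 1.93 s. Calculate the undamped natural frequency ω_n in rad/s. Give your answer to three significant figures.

From the overshoot, ζ = −ln(OS)/√(π²+ln²(OS)) = 0.270.
t_p = π/ω_d ⇒ ω_d = 1.63 rad/s; then ω_n = ω_d/√(1−ζ²) = 1.69 rad/s.

ω_n ≈ 1.69 rad/s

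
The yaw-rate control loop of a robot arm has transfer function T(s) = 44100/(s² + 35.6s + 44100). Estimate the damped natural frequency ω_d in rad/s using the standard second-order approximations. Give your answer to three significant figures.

ω_d ≈ 209 rad/s

Matching coefficients with s² + 2ζω_n s + ω_n² gives ω_n² = 44100 ⇒ ω_n = 210 rad/s, and ζ = 35.6/(2ω_n) = 0.0848.
ω_d = ω_n√(1−ζ²) = 209 rad/s.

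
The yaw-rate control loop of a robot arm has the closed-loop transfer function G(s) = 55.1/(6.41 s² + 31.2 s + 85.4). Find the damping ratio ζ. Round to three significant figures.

Dividing through by 6.41: denominator becomes s² + 4.867 s + 13.32.
So ω_n = √13.32 = 3.65 rad/s and ζ = 4.867/(2·3.65) = 0.667.

ζ ≈ 0.667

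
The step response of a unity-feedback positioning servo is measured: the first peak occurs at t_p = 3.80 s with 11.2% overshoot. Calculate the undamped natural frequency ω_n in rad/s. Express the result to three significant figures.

ω_n ≈ 1.01 rad/s

From the overshoot, ζ = −ln(OS)/√(π²+ln²(OS)) = 0.572.
t_p = π/ω_d ⇒ ω_d = 0.827 rad/s; then ω_n = ω_d/√(1−ζ²) = 1.01 rad/s.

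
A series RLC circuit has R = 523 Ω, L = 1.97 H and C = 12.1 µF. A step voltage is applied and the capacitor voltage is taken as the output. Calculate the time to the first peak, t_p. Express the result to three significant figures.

t_p ≈ 0.0201 s

For a series RLC circuit (capacitor voltage as output), ω_n = 1/√(LC) = 1/√(1.97 H · 12.1 µF) = 205 rad/s.
ζ = (R/2)·√(C/L) = (523/2)·√(12.1 µF/1.97 H) = 0.648.
The damped frequency ω_d = ω_n√(1−ζ²) = 156 rad/s. t_p = π/ω_d = 0.0201 s.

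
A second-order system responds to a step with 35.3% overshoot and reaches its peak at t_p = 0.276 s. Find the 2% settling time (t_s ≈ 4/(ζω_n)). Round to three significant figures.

From the overshoot, ζ = −ln(OS)/√(π²+ln²(OS)) = 0.315.
t_p = π/ω_d ⇒ ω_d = 11.4 rad/s; then ω_n = ω_d/√(1−ζ²) = 12.0 rad/s.
t_s ≈ 4/(ζω_n) = 4/(0.315·12.0) = 1.06 s.

t_s ≈ 1.06 s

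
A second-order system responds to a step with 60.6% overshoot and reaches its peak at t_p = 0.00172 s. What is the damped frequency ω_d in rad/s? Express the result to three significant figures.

t_p = π/ω_d, so ω_d = π/0.00172 = 1830 rad/s.

ω_d ≈ 1830 rad/s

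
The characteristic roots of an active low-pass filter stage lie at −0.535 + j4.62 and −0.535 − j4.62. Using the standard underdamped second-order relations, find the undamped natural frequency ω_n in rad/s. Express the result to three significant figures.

ω_n ≈ 4.65 rad/s

The poles are at −σ ± jω_d with σ = 0.535 and ω_d = 4.62, so ω_n = √(σ²+ω_d²) = 4.65 rad/s and ζ = σ/ω_n = 0.115.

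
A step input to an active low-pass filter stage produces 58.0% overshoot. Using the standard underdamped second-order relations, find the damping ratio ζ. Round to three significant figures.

ζ ≈ 0.171

From %OS = 100·exp(−πζ/√(1−ζ²)), invert to get ζ = −ln(OS)/√(π² + ln²(OS)) with OS = 0.580.
−ln 0.580 = 0.5447, so ζ = 0.5447/√(π² + 0.2967) = 0.171.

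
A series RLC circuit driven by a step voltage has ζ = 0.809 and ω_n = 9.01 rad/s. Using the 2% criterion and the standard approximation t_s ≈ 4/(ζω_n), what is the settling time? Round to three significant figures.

t_s ≈ 0.549 s

t_s ≈ 4/(ζω_n) = 4/(0.809 × 9.01) = 0.549 s.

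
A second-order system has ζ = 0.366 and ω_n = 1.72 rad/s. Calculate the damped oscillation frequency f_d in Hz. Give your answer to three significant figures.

ω_d = ω_n√(1−ζ²) = 1.72·√0.866 = 1.60 rad/s.
f_d = ω_d/(2π) = 0.255 Hz.

f_d ≈ 0.255 Hz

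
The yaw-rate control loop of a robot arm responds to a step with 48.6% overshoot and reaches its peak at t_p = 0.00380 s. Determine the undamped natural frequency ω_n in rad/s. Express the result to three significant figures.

ζ from %OS: ζ = |ln 0.486|/√(π²+ln²0.486) = 0.224.
From t_p = π/ω_d, ω_d = π/0.00380 = 827 rad/s, so ω_n = ω_d/√(1−ζ²) = 848 rad/s.

ω_n ≈ 848 rad/s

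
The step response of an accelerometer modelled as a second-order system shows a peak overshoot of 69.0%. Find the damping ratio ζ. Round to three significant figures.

ζ ≈ 0.117

ζ = −ln(OS)/√(π² + (ln OS)²). With OS = 0.690, ln OS = −0.3711 and ζ = 0.3711/3.163 = 0.117.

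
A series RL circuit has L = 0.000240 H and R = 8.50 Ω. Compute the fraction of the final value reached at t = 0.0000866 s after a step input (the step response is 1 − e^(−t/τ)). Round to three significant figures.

τ = L/R = 0.000240/8.50 = 0.0000282 s.
y(t)/y_∞ = 1 − e^(−t/τ) = 1 − e^(−0.0000866/0.0000282) = 1 − e^(−3.07) = 0.953.

y/y_∞ ≈ 0.953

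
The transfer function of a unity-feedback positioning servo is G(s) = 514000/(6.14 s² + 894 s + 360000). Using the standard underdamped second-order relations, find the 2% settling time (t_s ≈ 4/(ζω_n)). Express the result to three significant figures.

Dividing through by 6.14: denominator becomes s² + 145.6 s + 58630.
So ω_n = √58630 = 242 rad/s and ζ = 145.6/(2·242) = 0.301.
t_s ≈ 4/(ζω_n) = 0.0549 s.

t_s ≈ 0.0549 s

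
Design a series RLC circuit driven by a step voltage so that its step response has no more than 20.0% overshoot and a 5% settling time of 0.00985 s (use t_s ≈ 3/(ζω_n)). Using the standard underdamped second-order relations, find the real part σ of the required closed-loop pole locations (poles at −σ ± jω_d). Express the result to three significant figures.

The settling-time spec alone fixes σ = ζω_n = 3/t_s = 3/0.00985 = 305.
(Overshoot then fixes ζ = 0.456 and hence ω_d = σ·√(1−ζ²)/ζ = 595 rad/s.)

σ ≈ 305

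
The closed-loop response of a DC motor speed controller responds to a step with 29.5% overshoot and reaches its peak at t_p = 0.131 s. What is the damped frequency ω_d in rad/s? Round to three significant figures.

t_p = π/ω_d, so ω_d = π/0.131 = 24.0 rad/s.

ω_d ≈ 24.0 rad/s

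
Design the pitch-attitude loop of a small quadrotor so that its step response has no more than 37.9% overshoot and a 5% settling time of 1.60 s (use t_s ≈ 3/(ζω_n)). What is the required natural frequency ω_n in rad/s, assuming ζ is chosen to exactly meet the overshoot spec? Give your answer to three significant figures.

Inverting the overshoot relation: ζ = |ln 0.379|/√(π² + ln²0.379) = 0.295.
Then ω_n = 3/(ζ t_s) = 3/(0.295 × 1.60) = 6.35 rad/s.

ω_n ≈ 6.35 rad/s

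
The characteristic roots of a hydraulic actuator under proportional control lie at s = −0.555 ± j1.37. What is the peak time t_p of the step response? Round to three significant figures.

t_p = π/ω_d with ω_d = 1.37 (the imaginary part), so t_p = 2.29 s.

t_p ≈ 2.29 s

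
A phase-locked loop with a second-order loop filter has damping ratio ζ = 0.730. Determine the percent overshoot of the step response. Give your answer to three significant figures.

For an underdamped second-order system, %OS = 100·exp(−πζ/√(1−ζ²)).
πζ/√(1−ζ²) = π·0.730/√(1−0.533) = 3.356, so %OS = 100·e^(−3.356) = 3.49%.

%OS ≈ 3.49%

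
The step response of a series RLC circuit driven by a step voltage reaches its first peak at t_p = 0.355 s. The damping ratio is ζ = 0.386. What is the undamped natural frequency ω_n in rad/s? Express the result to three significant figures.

Peak time t_p = π/ω_d, so ω_d = π/t_p = π/0.355 = 8.85 rad/s.
ω_n = ω_d/√(1−ζ²) = 8.85/√0.851 = 9.59 rad/s.

ω_n ≈ 9.59 rad/s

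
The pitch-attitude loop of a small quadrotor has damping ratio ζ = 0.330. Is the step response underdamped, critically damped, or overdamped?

Since ζ = 0.330 < 1, the system is underdamped.

underdamped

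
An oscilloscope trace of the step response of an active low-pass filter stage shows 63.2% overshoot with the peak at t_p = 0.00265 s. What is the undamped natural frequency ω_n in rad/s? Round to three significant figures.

ζ from %OS: ζ = |ln 0.632|/√(π²+ln²0.632) = 0.145.
t_p = π/ω_d ⇒ ω_d = 1190 rad/s; then ω_n = ω_d/√(1−ζ²) = 1200 rad/s.

ω_n ≈ 1200 rad/s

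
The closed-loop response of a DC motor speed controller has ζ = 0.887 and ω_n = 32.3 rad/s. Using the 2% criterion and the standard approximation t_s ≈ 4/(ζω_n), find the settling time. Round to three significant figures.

t_s ≈ 0.140 s

t_s ≈ 4/(ζω_n) = 4/(0.887 × 32.3) = 0.140 s.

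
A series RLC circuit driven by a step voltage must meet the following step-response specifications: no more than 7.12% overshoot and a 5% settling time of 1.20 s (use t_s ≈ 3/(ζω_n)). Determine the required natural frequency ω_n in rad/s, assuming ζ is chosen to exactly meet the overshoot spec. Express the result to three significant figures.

ζ = −ln(OS)/√(π² + (ln OS)²). With OS = 0.0712, ln OS = −2.642 and ζ = 2.642/4.105 = 0.644.
Then ω_n = 3/(ζ t_s) = 3/(0.644 × 1.20) = 3.88 rad/s.

ω_n ≈ 3.88 rad/s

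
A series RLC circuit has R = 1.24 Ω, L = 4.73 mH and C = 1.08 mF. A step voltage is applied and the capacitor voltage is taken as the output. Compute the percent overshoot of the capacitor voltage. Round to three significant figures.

%OS ≈ 37.7%

For a series RLC circuit (capacitor voltage as output), ω_n = 1/√(LC) = 1/√(4.73 mH · 1.08 mF) = 442 rad/s.
ζ = (R/2)·√(C/L) = (1.24/2)·√(1.08 mF/4.73 mH) = 0.296.
%OS = 100 e^{−πζ/√(1−ζ²)} with ζ = 0.296 gives 37.7%.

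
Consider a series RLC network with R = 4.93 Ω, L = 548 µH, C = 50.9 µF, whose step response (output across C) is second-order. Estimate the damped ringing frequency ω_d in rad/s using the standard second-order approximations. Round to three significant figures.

ω_d ≈ 3950 rad/s

For a series RLC circuit (capacitor voltage as output), ω_n = 1/√(LC) = 1/√(548 µH · 50.9 µF) = 5990 rad/s.
ζ = (R/2)·√(C/L) = (4.93/2)·√(50.9 µF/548 µH) = 0.751.
ω_d = 5990·√(1 − 0.751²) = 3950 rad/s.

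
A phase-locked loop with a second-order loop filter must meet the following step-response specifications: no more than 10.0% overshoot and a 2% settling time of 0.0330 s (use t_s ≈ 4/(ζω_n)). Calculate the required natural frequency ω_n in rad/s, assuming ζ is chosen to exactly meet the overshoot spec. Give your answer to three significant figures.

ω_n ≈ 205 rad/s

From %OS = 100·exp(−πζ/√(1−ζ²)), invert to get ζ = −ln(OS)/√(π² + ln²(OS)) with OS = 0.100.
−ln 0.100 = 2.303, so ζ = 2.303/√(π² + 5.302) = 0.591.
From t_s ≈ 4/(ζω_n): ω_n = 4/(ζ·t_s) = 4/(0.591·0.0330) = 205 rad/s.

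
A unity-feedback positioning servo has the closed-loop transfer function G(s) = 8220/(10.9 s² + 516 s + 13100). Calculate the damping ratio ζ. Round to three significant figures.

Dividing through by 10.9: denominator becomes s² + 47.34 s + 1202.
So ω_n = √1202 = 34.7 rad/s and ζ = 47.34/(2·34.7) = 0.683.

ζ ≈ 0.683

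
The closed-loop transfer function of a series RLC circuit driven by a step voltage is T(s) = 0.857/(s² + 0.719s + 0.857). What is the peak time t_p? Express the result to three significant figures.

Comparing the denominator to s² + 2ζω_n s + ω_n²: ω_n = √0.857 = 0.926 rad/s, and 2ζω_n = 0.719 so ζ = 0.719/(2·0.926) = 0.388.
ω_d = ω_n√(1−ζ²) = 0.853 rad/s. Then t_p = π/ω_d = 3.68 s.

t_p ≈ 3.68 s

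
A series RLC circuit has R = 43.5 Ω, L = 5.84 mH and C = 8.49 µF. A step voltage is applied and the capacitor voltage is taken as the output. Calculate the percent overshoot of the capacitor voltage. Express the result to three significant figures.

For a series RLC circuit (capacitor voltage as output), ω_n = 1/√(LC) = 1/√(5.84 mH · 8.49 µF) = 4490 rad/s.
ζ = (R/2)·√(C/L) = (43.5/2)·√(8.49 µF/5.84 mH) = 0.829.
Overshoot: exp(−π·0.829/√(1−0.829²)) = 0.00945, i.e. 0.945%.

%OS ≈ 0.945%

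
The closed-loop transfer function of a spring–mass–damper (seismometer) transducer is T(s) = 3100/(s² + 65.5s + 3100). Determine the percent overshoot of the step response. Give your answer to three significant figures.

%OS ≈ 10.2%

Comparing the denominator to s² + 2ζω_n s + ω_n²: ω_n = √3100 = 55.7 rad/s, and 2ζω_n = 65.5 so ζ = 65.5/(2·55.7) = 0.588.
%OS = 100 e^{−πζ/√(1−ζ²)} with ζ = 0.588 gives 10.2%.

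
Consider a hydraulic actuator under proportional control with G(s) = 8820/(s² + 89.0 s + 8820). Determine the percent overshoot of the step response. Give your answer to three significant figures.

%OS ≈ 18.4%

Matching coefficients with s² + 2ζω_n s + ω_n² gives ω_n² = 8820 ⇒ ω_n = 93.9 rad/s, and ζ = 89.0/(2ω_n) = 0.474.
%OS = 100 e^{−πζ/√(1−ζ²)} with ζ = 0.474 gives 18.4%.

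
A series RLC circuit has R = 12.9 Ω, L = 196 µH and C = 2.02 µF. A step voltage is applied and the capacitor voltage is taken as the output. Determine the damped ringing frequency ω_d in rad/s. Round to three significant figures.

ω_d ≈ 38000 rad/s

For a series RLC circuit (capacitor voltage as output), ω_n = 1/√(LC) = 1/√(196 µH · 2.02 µF) = 50300 rad/s.
ζ = (R/2)·√(C/L) = (12.9/2)·√(2.02 µF/196 µH) = 0.655.
ω_d = 50300·√(1 − 0.655²) = 38000 rad/s.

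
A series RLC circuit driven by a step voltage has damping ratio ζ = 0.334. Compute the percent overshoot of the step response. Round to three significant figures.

%OS ≈ 32.8%

For an underdamped second-order system, %OS = 100·exp(−πζ/√(1−ζ²)).
πζ/√(1−ζ²) = π·0.334/√(1−0.112) = 1.113, so %OS = 100·e^(−1.113) = 32.8%.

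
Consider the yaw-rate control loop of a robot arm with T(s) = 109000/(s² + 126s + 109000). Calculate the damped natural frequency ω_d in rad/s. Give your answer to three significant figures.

ω_d ≈ 324 rad/s

Comparing the denominator to s² + 2ζω_n s + ω_n²: ω_n = √109000 = 330 rad/s, and 2ζω_n = 126 so ζ = 126/(2·330) = 0.191.
ω_d = ω_n√(1−ζ²) = 324 rad/s.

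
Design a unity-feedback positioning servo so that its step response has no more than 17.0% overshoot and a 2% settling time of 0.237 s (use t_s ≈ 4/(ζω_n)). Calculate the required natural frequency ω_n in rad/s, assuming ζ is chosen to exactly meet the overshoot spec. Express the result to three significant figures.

ω_n ≈ 34.4 rad/s

ζ = −ln(OS)/√(π² + (ln OS)²). With OS = 0.170, ln OS = −1.772 and ζ = 1.772/3.607 = 0.491.
From t_s ≈ 4/(ζω_n): ω_n = 4/(ζ·t_s) = 4/(0.491·0.237) = 34.4 rad/s.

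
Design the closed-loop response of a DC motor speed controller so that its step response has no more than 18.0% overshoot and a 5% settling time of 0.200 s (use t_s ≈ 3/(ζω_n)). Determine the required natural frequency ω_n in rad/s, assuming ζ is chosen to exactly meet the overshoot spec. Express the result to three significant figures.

ω_n ≈ 31.3 rad/s

ζ = −ln(OS)/√(π² + (ln OS)²). With OS = 0.180, ln OS = −1.715 and ζ = 1.715/3.579 = 0.479.
From t_s ≈ 3/(ζω_n): ω_n = 3/(ζ·t_s) = 3/(0.479·0.200) = 31.3 rad/s.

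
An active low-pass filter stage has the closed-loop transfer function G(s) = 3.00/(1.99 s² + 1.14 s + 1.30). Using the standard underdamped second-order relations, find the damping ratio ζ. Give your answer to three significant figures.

ζ ≈ 0.354

Dividing through by 1.99: denominator becomes s² + 0.5729 s + 0.6533.
So ω_n = √0.6533 = 0.808 rad/s and ζ = 0.5729/(2·0.808) = 0.354.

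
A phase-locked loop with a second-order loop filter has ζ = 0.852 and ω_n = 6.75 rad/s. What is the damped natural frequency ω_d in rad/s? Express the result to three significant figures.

ω_d ≈ 3.53 rad/s

ω_d = ω_n√(1−ζ²) = 6.75·√0.274 = 3.53 rad/s.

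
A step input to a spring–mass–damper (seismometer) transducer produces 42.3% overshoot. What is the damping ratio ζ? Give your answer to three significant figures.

ζ ≈ 0.264

From %OS = 100·exp(−πζ/√(1−ζ²)), invert to get ζ = −ln(OS)/√(π² + ln²(OS)) with OS = 0.423.
−ln 0.423 = 0.8604, so ζ = 0.8604/√(π² + 0.7403) = 0.264.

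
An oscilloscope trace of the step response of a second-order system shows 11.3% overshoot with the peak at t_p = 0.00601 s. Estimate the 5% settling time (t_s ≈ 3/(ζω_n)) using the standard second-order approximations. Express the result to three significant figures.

From the overshoot, ζ = −ln(OS)/√(π²+ln²(OS)) = 0.570.
From t_p = π/ω_d, ω_d = π/0.00601 = 523 rad/s, so ω_n = ω_d/√(1−ζ²) = 636 rad/s.
t_s ≈ 3/(ζω_n) = 3/(0.570·636) = 0.00827 s.

t_s ≈ 0.00827 s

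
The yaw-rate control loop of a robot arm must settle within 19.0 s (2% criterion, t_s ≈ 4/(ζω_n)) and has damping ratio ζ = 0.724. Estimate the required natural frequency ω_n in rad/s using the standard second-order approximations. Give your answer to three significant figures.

Rearranging t_s ≈ 4/(ζω_n) gives ω_n = 4/(ζ·t_s) = 4/(0.724 × 19.0) = 0.291 rad/s.

ω_n ≈ 0.291 rad/s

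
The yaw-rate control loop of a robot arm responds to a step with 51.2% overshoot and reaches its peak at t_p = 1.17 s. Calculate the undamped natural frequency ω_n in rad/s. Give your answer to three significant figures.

ζ from %OS: ζ = |ln 0.512|/√(π²+ln²0.512) = 0.208.
t_p = π/ω_d ⇒ ω_d = 2.69 rad/s; then ω_n = ω_d/√(1−ζ²) = 2.75 rad/s.

ω_n ≈ 2.75 rad/s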